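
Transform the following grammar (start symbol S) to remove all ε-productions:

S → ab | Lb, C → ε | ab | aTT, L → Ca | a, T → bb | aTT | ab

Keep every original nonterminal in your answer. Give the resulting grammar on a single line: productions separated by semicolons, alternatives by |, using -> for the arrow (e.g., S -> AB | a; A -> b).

S -> Lb | ab; C -> ab | aTT; L -> a | Ca; T -> ab | bb | aTT

Nullable set: {C}.
Drop C -> ε.
L -> Ca: C nullable, giving Ca | a.
Unchanged (no nullable symbols): S -> Lb; S -> ab; C -> aTT; C -> ab; L -> a; T -> aTT; T -> ab; T -> bb.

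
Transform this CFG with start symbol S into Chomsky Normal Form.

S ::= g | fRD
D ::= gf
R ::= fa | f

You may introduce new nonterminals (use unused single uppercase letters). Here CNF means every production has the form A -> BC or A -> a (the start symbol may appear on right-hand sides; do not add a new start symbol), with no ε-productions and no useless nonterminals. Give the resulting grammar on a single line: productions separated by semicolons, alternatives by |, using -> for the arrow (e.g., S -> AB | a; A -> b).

S -> g | BE; A -> g; B -> f; C -> a; D -> AB; E -> RD; R -> f | BC

No ε-productions.
No unit productions to eliminate.
TERM: introduce C -> a, B -> f, A -> g and substitute in every rule of length ≥2.
BIN: S -> BRD becomes S -> BE, E -> RD.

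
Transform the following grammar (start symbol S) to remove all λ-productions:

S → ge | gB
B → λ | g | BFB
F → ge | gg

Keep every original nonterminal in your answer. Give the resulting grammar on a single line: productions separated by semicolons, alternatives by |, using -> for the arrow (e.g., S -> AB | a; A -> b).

Nullable set: {B}.
S -> gB: B nullable, giving g | gB.
Drop B -> λ.
B -> BFB: B, B nullable, giving BF | BFB | F | FB.
Unchanged (no nullable symbols): S -> ge; B -> g; F -> ge; F -> gg.

S -> g | gB | ge; B -> F | g | BF | FB | BFB; F -> ge | gg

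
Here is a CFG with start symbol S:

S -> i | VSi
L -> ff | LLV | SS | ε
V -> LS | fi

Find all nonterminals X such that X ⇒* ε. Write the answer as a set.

{L}

Directly nullable (have an ε-rule): {L}.
Not nullable: S, V — each has a terminal in every rule's right-hand side or depends on a non-nullable symbol.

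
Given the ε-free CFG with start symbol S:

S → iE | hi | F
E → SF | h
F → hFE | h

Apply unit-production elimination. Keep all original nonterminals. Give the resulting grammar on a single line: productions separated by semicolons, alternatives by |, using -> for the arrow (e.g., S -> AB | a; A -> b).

S -> h | hi | iE | hFE; E -> h | SF; F -> h | hFE

Unit productions: S->F.
Unit pairs (A ⇒* B via units): (S,F).
S: inherits non-unit rules of {F, S} → h | hFE | hi | iE.
E: inherits non-unit rules of {E} → SF | h.
F: inherits non-unit rules of {F} → h | hFE.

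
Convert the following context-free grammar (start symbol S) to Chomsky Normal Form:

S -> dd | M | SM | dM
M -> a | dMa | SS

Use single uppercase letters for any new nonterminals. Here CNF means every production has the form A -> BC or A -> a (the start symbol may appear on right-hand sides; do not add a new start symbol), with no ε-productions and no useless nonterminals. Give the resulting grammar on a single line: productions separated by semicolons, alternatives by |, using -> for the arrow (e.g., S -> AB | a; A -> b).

S -> a | AA | AD | AM | SM | SS; A -> d; B -> a; C -> MB; D -> MB; M -> a | AC | SS

No ε-productions.
After unit-elimination: S -> a | SM | SS | dM | dd | dMa; M -> a | SS | dMa.
TERM: introduce B -> a, A -> d and substitute in every rule of length ≥2.
BIN: M -> AMB becomes M -> AC, C -> MB; S -> AMB becomes S -> AD, D -> MB.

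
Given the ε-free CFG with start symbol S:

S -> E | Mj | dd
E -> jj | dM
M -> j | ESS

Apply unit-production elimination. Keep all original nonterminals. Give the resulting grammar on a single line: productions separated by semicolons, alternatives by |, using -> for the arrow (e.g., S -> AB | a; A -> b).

Unit productions: S->E.
Unit pairs (A ⇒* B via units): (S,E).
S: inherits non-unit rules of {E, S} → Mj | dM | dd | jj.
E: inherits non-unit rules of {E} → dM | jj.
M: inherits non-unit rules of {M} → ESS | j.

S -> Mj | dM | dd | jj; E -> dM | jj; M -> j | ESS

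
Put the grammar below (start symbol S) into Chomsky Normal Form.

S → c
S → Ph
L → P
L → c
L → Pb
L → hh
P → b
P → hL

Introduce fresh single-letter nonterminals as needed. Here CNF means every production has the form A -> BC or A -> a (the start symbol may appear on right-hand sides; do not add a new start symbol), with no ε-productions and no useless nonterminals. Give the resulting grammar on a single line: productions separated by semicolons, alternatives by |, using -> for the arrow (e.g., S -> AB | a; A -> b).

No ε-productions.
After unit-elimination: S -> c | Ph; L -> b | c | Pb | hL | hh; P -> b | hL.
TERM: introduce A -> b, B -> h and substitute in every rule of length ≥2.

S -> c | PB; A -> b; B -> h; L -> b | c | BB | BL | PA; P -> b | BL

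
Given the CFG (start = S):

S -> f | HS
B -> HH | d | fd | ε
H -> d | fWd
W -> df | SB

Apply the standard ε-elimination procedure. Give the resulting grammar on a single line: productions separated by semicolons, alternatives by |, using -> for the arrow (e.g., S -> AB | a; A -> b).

Nullable set: {B}.
Drop B -> ε.
W -> SB: B nullable, giving S | SB.
Unchanged (no nullable symbols): S -> HS; S -> f; B -> HH; B -> d; B -> fd; H -> d; H -> fWd; W -> df.

S -> f | HS; B -> d | HH | fd; H -> d | fWd; W -> S | SB | df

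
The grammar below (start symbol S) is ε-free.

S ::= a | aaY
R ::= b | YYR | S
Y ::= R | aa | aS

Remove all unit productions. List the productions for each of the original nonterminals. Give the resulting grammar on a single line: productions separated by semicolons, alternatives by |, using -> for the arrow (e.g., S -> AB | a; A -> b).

S -> a | aaY; R -> a | b | YYR | aaY; Y -> a | b | aS | aa | YYR | aaY

Unit productions: R->S, Y->R.
Unit pairs (A ⇒* B via units): (R,S), (Y,R), (Y,S).
S: inherits non-unit rules of {S} → a | aaY.
R: inherits non-unit rules of {R, S} → YYR | a | aaY | b.
Y: inherits non-unit rules of {R, S, Y} → YYR | a | aS | aa | aaY | b.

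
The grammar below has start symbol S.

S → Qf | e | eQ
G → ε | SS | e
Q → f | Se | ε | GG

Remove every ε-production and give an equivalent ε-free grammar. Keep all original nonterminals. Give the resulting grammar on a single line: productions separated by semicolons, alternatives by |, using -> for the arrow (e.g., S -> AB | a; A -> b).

Nullable set: {G, Q}.
S -> Qf: Q nullable, giving Qf | f.
S -> eQ: Q nullable, giving e | eQ.
Drop G -> ε.
Drop Q -> ε.
Q -> GG: G, G nullable, giving G | GG.
Unchanged (no nullable symbols): S -> e; G -> SS; G -> e; Q -> Se; Q -> f.

S -> e | f | Qf | eQ; G -> e | SS; Q -> G | f | GG | Se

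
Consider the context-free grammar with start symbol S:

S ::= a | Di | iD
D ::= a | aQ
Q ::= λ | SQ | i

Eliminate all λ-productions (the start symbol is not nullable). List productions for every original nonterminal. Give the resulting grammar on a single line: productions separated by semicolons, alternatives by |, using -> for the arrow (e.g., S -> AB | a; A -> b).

Nullable set: {Q}.
D -> aQ: Q nullable, giving a | aQ.
Drop Q -> λ.
Q -> SQ: Q nullable, giving S | SQ.
Unchanged (no nullable symbols): S -> Di; S -> a; S -> iD; D -> a; Q -> i.

S -> a | Di | iD; D -> a | aQ; Q -> S | i | SQ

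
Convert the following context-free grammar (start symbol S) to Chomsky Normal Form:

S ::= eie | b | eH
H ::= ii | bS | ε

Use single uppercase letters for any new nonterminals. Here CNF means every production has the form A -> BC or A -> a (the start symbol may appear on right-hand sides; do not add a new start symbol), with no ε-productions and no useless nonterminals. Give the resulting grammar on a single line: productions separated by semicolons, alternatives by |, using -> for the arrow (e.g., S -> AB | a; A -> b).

Nullable: {H}; after ε-elimination: S -> b | e | eH | eie; H -> bS | ii.
No unit productions to eliminate.
TERM: introduce A -> b, C -> e, B -> i and substitute in every rule of length ≥2.
BIN: S -> CBC becomes S -> CD, D -> BC.

S -> b | e | CD | CH; A -> b; B -> i; C -> e; D -> BC; H -> AS | BB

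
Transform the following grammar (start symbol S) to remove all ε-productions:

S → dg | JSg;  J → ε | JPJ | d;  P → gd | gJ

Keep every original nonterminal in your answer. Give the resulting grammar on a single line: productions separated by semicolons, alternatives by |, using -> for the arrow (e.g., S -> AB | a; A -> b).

Nullable set: {J}.
S -> JSg: J nullable, giving JSg | Sg.
Drop J -> ε.
J -> JPJ: J, J nullable, giving JP | JPJ | P | PJ.
P -> gJ: J nullable, giving g | gJ.
Unchanged (no nullable symbols): S -> dg; J -> d; P -> gd.

S -> Sg | dg | JSg; J -> P | d | JP | PJ | JPJ; P -> g | gJ | gd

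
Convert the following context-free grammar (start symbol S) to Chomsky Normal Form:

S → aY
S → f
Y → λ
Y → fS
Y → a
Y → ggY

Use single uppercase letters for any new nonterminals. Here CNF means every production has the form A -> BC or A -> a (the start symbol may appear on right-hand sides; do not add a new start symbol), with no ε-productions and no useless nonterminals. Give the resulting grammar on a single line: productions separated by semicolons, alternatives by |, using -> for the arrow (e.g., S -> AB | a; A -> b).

S -> a | f | AY; A -> a; B -> f; C -> g; D -> CY; Y -> a | BS | CC | CD

Nullable: {Y}; after ε-elimination: S -> a | f | aY; Y -> a | fS | gg | ggY.
No unit productions to eliminate.
TERM: introduce A -> a, B -> f, C -> g and substitute in every rule of length ≥2.
BIN: Y -> CCY becomes Y -> CD, D -> CY.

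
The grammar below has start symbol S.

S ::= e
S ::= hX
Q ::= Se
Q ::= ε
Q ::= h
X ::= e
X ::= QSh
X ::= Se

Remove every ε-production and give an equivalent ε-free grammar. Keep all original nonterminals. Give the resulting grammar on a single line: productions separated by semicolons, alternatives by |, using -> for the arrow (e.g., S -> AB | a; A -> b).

S -> e | hX; Q -> h | Se; X -> e | Se | Sh | QSh

Nullable set: {Q}.
Drop Q -> ε.
X -> QSh: Q nullable, giving QSh | Sh.
Unchanged (no nullable symbols): S -> e; S -> hX; Q -> Se; Q -> h; X -> Se; X -> e.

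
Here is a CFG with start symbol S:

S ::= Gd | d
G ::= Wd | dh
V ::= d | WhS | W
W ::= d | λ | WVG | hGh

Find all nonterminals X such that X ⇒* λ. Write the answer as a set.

Directly nullable (have an ε-rule): {W}.
V is nullable via V -> W (every symbol on the right is already known nullable).
Not nullable: G, S — each has a terminal in every rule's right-hand side or depends on a non-nullable symbol.

{V, W}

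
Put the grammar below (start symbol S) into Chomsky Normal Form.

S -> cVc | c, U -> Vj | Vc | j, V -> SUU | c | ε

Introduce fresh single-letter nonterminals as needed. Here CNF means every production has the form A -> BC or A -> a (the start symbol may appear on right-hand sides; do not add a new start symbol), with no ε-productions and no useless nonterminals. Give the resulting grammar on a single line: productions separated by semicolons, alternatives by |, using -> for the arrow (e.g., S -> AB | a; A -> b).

S -> c | AA | AC; A -> c; B -> j; C -> VA; D -> UU; U -> c | j | VA | VB; V -> c | SD

Nullable: {V}; after ε-elimination: S -> c | cc | cVc; U -> c | j | Vc | Vj; V -> c | SUU.
No unit productions to eliminate.
TERM: introduce A -> c, B -> j and substitute in every rule of length ≥2.
BIN: S -> AVA becomes S -> AC, C -> VA; V -> SUU becomes V -> SD, D -> UU.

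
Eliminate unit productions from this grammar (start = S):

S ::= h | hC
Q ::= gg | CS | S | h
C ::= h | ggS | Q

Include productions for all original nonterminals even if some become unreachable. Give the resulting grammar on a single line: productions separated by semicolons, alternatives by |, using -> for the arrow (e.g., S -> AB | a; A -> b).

Unit productions: C->Q, Q->S.
Unit pairs (A ⇒* B via units): (C,Q), (C,S), (Q,S).
S: inherits non-unit rules of {S} → h | hC.
C: inherits non-unit rules of {C, Q, S} → CS | gg | ggS | h | hC.
Q: inherits non-unit rules of {Q, S} → CS | gg | h | hC.

S -> h | hC; C -> h | CS | gg | hC | ggS; Q -> h | CS | gg | hC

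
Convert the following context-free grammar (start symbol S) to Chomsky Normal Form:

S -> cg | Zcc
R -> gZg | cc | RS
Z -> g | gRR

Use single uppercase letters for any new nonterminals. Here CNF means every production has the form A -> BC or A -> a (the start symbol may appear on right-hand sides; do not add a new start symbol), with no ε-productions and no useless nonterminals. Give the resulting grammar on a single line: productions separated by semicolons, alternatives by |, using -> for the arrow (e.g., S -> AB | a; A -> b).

S -> AB | ZD; A -> c; B -> g; C -> ZB; D -> AA; E -> RR; R -> AA | BC | RS; Z -> g | BE

No ε-productions.
No unit productions to eliminate.
TERM: introduce A -> c, B -> g and substitute in every rule of length ≥2.
BIN: R -> BZB becomes R -> BC, C -> ZB; S -> ZAA becomes S -> ZD, D -> AA; Z -> BRR becomes Z -> BE, E -> RR.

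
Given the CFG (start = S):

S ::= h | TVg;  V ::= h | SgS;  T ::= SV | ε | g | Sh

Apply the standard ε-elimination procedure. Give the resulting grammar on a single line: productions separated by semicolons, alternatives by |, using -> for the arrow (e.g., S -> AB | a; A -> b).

S -> h | Vg | TVg; T -> g | SV | Sh; V -> h | SgS

Nullable set: {T}.
S -> TVg: T nullable, giving TVg | Vg.
Drop T -> ε.
Unchanged (no nullable symbols): S -> h; T -> SV; T -> Sh; T -> g; V -> SgS; V -> h.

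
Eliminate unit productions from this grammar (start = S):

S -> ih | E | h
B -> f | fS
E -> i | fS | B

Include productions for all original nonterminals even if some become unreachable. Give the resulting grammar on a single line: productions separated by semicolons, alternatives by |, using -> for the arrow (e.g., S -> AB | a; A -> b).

S -> f | h | i | fS | ih; B -> f | fS; E -> f | i | fS

Unit productions: E->B, S->E.
Unit pairs (A ⇒* B via units): (E,B), (S,B), (S,E).
S: inherits non-unit rules of {B, E, S} → f | fS | h | i | ih.
B: inherits non-unit rules of {B} → f | fS.
E: inherits non-unit rules of {B, E} → f | fS | i.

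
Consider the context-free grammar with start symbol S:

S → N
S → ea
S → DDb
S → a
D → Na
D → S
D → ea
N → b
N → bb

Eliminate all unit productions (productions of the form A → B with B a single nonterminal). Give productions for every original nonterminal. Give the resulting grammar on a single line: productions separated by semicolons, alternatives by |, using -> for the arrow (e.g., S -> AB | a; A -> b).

Unit productions: D->S, S->N.
Unit pairs (A ⇒* B via units): (D,N), (D,S), (S,N).
S: inherits non-unit rules of {N, S} → DDb | a | b | bb | ea.
D: inherits non-unit rules of {D, N, S} → DDb | Na | a | b | bb | ea.
N: inherits non-unit rules of {N} → b | bb.

S -> a | b | bb | ea | DDb; D -> a | b | Na | bb | ea | DDb; N -> b | bb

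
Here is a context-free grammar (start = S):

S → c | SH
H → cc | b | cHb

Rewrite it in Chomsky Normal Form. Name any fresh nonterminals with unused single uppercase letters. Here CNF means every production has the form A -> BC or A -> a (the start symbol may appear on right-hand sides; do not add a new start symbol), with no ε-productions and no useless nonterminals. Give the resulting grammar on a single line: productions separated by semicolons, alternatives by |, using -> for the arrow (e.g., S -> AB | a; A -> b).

S -> c | SH; A -> c; B -> b; C -> HB; H -> b | AA | AC

No ε-productions.
No unit productions to eliminate.
TERM: introduce B -> b, A -> c and substitute in every rule of length ≥2.
BIN: H -> AHB becomes H -> AC, C -> HB.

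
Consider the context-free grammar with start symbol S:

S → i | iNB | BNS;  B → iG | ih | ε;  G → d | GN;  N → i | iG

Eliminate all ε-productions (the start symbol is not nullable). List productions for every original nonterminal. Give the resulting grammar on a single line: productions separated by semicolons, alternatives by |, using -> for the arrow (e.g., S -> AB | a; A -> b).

Nullable set: {B}.
S -> BNS: B nullable, giving BNS | NS.
S -> iNB: B nullable, giving iN | iNB.
Drop B -> ε.
Unchanged (no nullable symbols): S -> i; B -> iG; B -> ih; G -> GN; G -> d; N -> i; N -> iG.

S -> i | NS | iN | BNS | iNB; B -> iG | ih; G -> d | GN; N -> i | iG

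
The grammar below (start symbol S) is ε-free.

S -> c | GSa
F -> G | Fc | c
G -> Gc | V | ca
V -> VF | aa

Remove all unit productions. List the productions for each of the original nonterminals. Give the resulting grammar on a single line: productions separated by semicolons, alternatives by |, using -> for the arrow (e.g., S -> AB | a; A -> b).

S -> c | GSa; F -> c | Fc | Gc | VF | aa | ca; G -> Gc | VF | aa | ca; V -> VF | aa

Unit productions: F->G, G->V.
Unit pairs (A ⇒* B via units): (F,G), (F,V), (G,V).
S: inherits non-unit rules of {S} → GSa | c.
F: inherits non-unit rules of {F, G, V} → Fc | Gc | VF | aa | c | ca.
G: inherits non-unit rules of {G, V} → Gc | VF | aa | ca.
V: inherits non-unit rules of {V} → VF | aa.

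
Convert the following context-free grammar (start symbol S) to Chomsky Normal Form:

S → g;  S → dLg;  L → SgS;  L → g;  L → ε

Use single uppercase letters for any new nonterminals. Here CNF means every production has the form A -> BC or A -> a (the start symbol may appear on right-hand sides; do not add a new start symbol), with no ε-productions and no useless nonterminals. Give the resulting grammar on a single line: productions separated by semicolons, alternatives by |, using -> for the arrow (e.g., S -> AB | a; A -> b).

Nullable: {L}; after ε-elimination: S -> g | dg | dLg; L -> g | SgS.
No unit productions to eliminate.
TERM: introduce B -> d, A -> g and substitute in every rule of length ≥2.
BIN: L -> SAS becomes L -> SC, C -> AS; S -> BLA becomes S -> BD, D -> LA.

S -> g | BA | BD; A -> g; B -> d; C -> AS; D -> LA; L -> g | SC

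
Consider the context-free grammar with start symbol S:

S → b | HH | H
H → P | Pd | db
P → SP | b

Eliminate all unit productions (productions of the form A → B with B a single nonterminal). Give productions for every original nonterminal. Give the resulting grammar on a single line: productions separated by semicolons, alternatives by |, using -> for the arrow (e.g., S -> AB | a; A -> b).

Unit productions: H->P, S->H.
Unit pairs (A ⇒* B via units): (H,P), (S,H), (S,P).
S: inherits non-unit rules of {H, P, S} → HH | Pd | SP | b | db.
H: inherits non-unit rules of {H, P} → Pd | SP | b | db.
P: inherits non-unit rules of {P} → SP | b.

S -> b | HH | Pd | SP | db; H -> b | Pd | SP | db; P -> b | SP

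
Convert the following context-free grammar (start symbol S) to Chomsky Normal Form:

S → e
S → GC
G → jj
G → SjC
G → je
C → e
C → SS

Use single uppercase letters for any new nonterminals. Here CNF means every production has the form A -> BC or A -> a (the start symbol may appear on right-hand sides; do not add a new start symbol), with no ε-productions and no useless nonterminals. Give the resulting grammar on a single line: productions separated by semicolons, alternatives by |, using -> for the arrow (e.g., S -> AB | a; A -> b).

S -> e | GC; A -> j; B -> e; C -> e | SS; D -> AC; G -> AA | AB | SD

No ε-productions.
No unit productions to eliminate.
TERM: introduce B -> e, A -> j and substitute in every rule of length ≥2.
BIN: G -> SAC becomes G -> SD, D -> AC.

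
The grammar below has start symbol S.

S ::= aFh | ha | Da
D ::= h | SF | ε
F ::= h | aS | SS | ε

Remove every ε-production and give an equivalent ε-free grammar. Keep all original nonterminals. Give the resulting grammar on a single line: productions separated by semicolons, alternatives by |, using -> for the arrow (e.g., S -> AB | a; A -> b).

S -> a | Da | ah | ha | aFh; D -> S | h | SF; F -> h | SS | aS

Nullable set: {D, F}.
S -> Da: D nullable, giving Da | a.
S -> aFh: F nullable, giving aFh | ah.
Drop D -> ε.
D -> SF: F nullable, giving S | SF.
Drop F -> ε.
Unchanged (no nullable symbols): S -> ha; D -> h; F -> SS; F -> aS; F -> h.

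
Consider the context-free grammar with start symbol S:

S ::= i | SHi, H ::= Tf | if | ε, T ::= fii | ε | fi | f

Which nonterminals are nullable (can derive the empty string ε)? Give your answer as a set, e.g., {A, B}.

Directly nullable (have an ε-rule): {H, T}.
Not nullable: S — each has a terminal in every rule's right-hand side or depends on a non-nullable symbol.

{H, T}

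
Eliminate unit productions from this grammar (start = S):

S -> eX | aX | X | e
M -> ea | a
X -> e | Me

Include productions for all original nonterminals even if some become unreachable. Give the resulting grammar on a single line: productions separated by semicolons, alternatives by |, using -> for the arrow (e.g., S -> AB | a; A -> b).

S -> e | Me | aX | eX; M -> a | ea; X -> e | Me

Unit productions: S->X.
Unit pairs (A ⇒* B via units): (S,X).
S: inherits non-unit rules of {S, X} → Me | aX | e | eX.
M: inherits non-unit rules of {M} → a | ea.
X: inherits non-unit rules of {X} → Me | e.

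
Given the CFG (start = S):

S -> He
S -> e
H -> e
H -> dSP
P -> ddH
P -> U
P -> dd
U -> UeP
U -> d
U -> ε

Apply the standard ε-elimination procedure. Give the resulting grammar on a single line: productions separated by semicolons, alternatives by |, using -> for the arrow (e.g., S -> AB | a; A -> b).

Nullable set: {P, U}.
H -> dSP: P nullable, giving dS | dSP.
P -> U: U nullable, giving U.
Drop U -> ε.
U -> UeP: U, P nullable, giving Ue | UeP | e | eP.
Unchanged (no nullable symbols): S -> He; S -> e; H -> e; P -> dd; P -> ddH; U -> d.

S -> e | He; H -> e | dS | dSP; P -> U | dd | ddH; U -> d | e | Ue | eP | UeP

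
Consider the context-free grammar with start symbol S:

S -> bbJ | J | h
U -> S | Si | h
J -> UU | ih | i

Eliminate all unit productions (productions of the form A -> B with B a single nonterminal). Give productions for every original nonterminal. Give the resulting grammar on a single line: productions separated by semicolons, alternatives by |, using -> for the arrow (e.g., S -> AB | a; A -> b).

Unit productions: S->J, U->S.
Unit pairs (A ⇒* B via units): (S,J), (U,J), (U,S).
S: inherits non-unit rules of {J, S} → UU | bbJ | h | i | ih.
J: inherits non-unit rules of {J} → UU | i | ih.
U: inherits non-unit rules of {J, S, U} → Si | UU | bbJ | h | i | ih.

S -> h | i | UU | ih | bbJ; J -> i | UU | ih; U -> h | i | Si | UU | ih | bbJ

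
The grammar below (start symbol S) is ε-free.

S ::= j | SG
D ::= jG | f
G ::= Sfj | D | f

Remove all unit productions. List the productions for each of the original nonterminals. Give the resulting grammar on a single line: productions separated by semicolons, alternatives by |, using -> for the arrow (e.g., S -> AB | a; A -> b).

Unit productions: G->D.
Unit pairs (A ⇒* B via units): (G,D).
S: inherits non-unit rules of {S} → SG | j.
D: inherits non-unit rules of {D} → f | jG.
G: inherits non-unit rules of {D, G} → Sfj | f | jG.

S -> j | SG; D -> f | jG; G -> f | jG | Sfj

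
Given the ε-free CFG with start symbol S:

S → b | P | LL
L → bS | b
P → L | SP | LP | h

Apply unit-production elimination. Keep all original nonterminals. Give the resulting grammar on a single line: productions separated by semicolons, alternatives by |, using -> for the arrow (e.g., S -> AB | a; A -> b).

S -> b | h | LL | LP | SP | bS; L -> b | bS; P -> b | h | LP | SP | bS

Unit productions: P->L, S->P.
Unit pairs (A ⇒* B via units): (P,L), (S,L), (S,P).
S: inherits non-unit rules of {L, P, S} → LL | LP | SP | b | bS | h.
L: inherits non-unit rules of {L} → b | bS.
P: inherits non-unit rules of {L, P} → LP | SP | b | bS | h.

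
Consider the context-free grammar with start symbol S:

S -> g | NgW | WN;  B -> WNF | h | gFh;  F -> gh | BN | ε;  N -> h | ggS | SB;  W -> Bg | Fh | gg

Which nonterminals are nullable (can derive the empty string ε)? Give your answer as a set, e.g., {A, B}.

Directly nullable (have an ε-rule): {F}.
Not nullable: B, N, S, W — each has a terminal in every rule's right-hand side or depends on a non-nullable symbol.

{F}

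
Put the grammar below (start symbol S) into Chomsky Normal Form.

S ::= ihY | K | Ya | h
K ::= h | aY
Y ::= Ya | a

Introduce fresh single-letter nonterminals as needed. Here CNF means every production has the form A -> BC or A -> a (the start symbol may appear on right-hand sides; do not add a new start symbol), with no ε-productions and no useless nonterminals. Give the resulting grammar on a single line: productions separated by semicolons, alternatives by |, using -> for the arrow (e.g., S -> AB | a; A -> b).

No ε-productions.
After unit-elimination: S -> h | Ya | aY | ihY; K -> h | aY; Y -> a | Ya.
TERM: introduce A -> a, C -> h, B -> i and substitute in every rule of length ≥2.
BIN: S -> BCY becomes S -> BD, D -> CY.
Drop unreachable/unproductive: K.

S -> h | AY | BD | YA; A -> a; B -> i; C -> h; D -> CY; Y -> a | YA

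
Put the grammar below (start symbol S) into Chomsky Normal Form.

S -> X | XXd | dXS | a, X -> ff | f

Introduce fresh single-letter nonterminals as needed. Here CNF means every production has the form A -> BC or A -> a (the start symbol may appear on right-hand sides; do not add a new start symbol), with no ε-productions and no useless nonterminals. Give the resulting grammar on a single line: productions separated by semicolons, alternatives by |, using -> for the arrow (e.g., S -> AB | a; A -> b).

S -> a | f | AC | BB | XD; A -> d; B -> f; C -> XS; D -> XA; X -> f | BB

No ε-productions.
After unit-elimination: S -> a | f | ff | XXd | dXS; X -> f | ff.
TERM: introduce A -> d, B -> f and substitute in every rule of length ≥2.
BIN: S -> AXS becomes S -> AC, C -> XS; S -> XXA becomes S -> XD, D -> XA.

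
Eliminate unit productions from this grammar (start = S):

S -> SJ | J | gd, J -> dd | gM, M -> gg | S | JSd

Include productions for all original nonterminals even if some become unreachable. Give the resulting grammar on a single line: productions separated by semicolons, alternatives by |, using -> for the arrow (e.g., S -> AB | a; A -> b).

Unit productions: M->S, S->J.
Unit pairs (A ⇒* B via units): (M,J), (M,S), (S,J).
S: inherits non-unit rules of {J, S} → SJ | dd | gM | gd.
J: inherits non-unit rules of {J} → dd | gM.
M: inherits non-unit rules of {J, M, S} → JSd | SJ | dd | gM | gd | gg.

S -> SJ | dd | gM | gd; J -> dd | gM; M -> SJ | dd | gM | gd | gg | JSd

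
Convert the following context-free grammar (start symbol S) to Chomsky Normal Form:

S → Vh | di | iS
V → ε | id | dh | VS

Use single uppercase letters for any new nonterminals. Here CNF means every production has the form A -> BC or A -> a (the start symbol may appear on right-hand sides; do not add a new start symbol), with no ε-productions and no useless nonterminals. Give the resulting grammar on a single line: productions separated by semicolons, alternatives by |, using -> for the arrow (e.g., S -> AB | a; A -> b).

S -> h | BC | CS | VA; A -> h; B -> d; C -> i; V -> h | BA | BC | CB | CS | VA | VS

Nullable: {V}; after ε-elimination: S -> h | Vh | di | iS; V -> S | VS | dh | id.
After unit-elimination: S -> h | Vh | di | iS; V -> h | VS | Vh | dh | di | iS | id.
TERM: introduce B -> d, A -> h, C -> i and substitute in every rule of length ≥2.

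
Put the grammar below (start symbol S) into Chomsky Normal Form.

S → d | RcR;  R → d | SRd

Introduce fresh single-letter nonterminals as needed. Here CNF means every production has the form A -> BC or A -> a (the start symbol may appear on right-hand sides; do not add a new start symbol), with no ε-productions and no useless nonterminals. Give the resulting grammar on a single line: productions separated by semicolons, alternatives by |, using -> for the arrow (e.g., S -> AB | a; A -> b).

S -> d | RD; A -> d; B -> c; C -> RA; D -> BR; R -> d | SC

No ε-productions.
No unit productions to eliminate.
TERM: introduce B -> c, A -> d and substitute in every rule of length ≥2.
BIN: R -> SRA becomes R -> SC, C -> RA; S -> RBR becomes S -> RD, D -> BR.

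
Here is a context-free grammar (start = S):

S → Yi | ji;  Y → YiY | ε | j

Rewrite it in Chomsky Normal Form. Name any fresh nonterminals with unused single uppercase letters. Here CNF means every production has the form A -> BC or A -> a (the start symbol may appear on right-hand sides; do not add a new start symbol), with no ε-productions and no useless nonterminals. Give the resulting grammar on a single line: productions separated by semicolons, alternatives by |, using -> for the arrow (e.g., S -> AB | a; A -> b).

S -> i | BA | YA; A -> i; B -> j; C -> AY; Y -> i | j | AY | YA | YC

Nullable: {Y}; after ε-elimination: S -> i | Yi | ji; Y -> i | j | Yi | iY | YiY.
No unit productions to eliminate.
TERM: introduce A -> i, B -> j and substitute in every rule of length ≥2.
BIN: Y -> YAY becomes Y -> YC, C -> AY.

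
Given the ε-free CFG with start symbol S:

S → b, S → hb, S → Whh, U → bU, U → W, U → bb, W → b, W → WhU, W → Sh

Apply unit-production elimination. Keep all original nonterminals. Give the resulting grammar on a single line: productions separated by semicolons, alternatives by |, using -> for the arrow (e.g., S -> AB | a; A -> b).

Unit productions: U->W.
Unit pairs (A ⇒* B via units): (U,W).
S: inherits non-unit rules of {S} → Whh | b | hb.
U: inherits non-unit rules of {U, W} → Sh | WhU | b | bU | bb.
W: inherits non-unit rules of {W} → Sh | WhU | b.

S -> b | hb | Whh; U -> b | Sh | bU | bb | WhU; W -> b | Sh | WhU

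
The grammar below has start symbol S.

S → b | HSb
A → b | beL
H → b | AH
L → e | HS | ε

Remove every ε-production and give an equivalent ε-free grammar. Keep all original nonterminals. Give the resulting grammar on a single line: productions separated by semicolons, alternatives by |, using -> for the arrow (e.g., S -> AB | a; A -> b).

Nullable set: {L}.
A -> beL: L nullable, giving be | beL.
Drop L -> ε.
Unchanged (no nullable symbols): S -> HSb; S -> b; A -> b; H -> AH; H -> b; L -> HS; L -> e.

S -> b | HSb; A -> b | be | beL; H -> b | AH; L -> e | HS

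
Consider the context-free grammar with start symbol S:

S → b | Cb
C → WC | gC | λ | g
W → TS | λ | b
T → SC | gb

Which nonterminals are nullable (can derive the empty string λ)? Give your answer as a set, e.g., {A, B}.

{C, W}

Directly nullable (have an ε-rule): {C, W}.
Not nullable: S, T — each has a terminal in every rule's right-hand side or depends on a non-nullable symbol.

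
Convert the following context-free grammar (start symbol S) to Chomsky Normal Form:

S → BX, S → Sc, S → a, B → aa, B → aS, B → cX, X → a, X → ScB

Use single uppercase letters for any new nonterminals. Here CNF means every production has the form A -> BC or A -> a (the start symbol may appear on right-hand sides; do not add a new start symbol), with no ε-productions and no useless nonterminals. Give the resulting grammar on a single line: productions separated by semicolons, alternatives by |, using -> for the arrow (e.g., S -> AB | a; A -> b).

No ε-productions.
No unit productions to eliminate.
TERM: introduce A -> a, C -> c and substitute in every rule of length ≥2.
BIN: X -> SCB becomes X -> SD, D -> CB.

S -> a | BX | SC; A -> a; B -> AA | AS | CX; C -> c; D -> CB; X -> a | SD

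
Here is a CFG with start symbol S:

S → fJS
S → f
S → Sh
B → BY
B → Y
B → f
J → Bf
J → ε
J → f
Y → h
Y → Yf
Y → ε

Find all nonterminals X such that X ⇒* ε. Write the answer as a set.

Directly nullable (have an ε-rule): {J, Y}.
B is nullable via B -> Y (every symbol on the right is already known nullable).
Not nullable: S — each has a terminal in every rule's right-hand side or depends on a non-nullable symbol.

{B, J, Y}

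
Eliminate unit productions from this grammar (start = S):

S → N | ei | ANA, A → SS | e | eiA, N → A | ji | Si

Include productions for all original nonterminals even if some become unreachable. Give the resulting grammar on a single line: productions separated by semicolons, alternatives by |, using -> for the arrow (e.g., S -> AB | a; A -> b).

S -> e | SS | Si | ei | ji | ANA | eiA; A -> e | SS | eiA; N -> e | SS | Si | ji | eiA

Unit productions: N->A, S->N.
Unit pairs (A ⇒* B via units): (N,A), (S,A), (S,N).
S: inherits non-unit rules of {A, N, S} → ANA | SS | Si | e | ei | eiA | ji.
A: inherits non-unit rules of {A} → SS | e | eiA.
N: inherits non-unit rules of {A, N} → SS | Si | e | eiA | ji.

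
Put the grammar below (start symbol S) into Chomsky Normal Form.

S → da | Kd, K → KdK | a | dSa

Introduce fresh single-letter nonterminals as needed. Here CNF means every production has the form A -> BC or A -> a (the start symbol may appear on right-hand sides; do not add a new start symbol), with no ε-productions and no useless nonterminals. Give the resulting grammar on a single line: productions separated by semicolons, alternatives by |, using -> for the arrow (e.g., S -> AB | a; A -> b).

No ε-productions.
No unit productions to eliminate.
TERM: introduce B -> a, A -> d and substitute in every rule of length ≥2.
BIN: K -> ASB becomes K -> AC, C -> SB; K -> KAK becomes K -> KD, D -> AK.

S -> AB | KA; A -> d; B -> a; C -> SB; D -> AK; K -> a | AC | KD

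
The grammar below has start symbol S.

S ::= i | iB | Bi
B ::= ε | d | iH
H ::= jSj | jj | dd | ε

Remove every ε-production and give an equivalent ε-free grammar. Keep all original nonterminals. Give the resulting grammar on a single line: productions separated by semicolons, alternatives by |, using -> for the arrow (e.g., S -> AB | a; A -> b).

S -> i | Bi | iB; B -> d | i | iH; H -> dd | jj | jSj

Nullable set: {B, H}.
S -> Bi: B nullable, giving Bi | i.
S -> iB: B nullable, giving i | iB.
Drop B -> ε.
B -> iH: H nullable, giving i | iH.
Drop H -> ε.
Unchanged (no nullable symbols): S -> i; B -> d; H -> dd; H -> jSj; H -> jj.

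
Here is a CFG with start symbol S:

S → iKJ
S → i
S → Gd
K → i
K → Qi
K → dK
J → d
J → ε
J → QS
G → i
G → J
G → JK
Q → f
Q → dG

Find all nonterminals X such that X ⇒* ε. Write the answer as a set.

{G, J}

Directly nullable (have an ε-rule): {J}.
G is nullable via G -> J (every symbol on the right is already known nullable).
Not nullable: K, Q, S — each has a terminal in every rule's right-hand side or depends on a non-nullable symbol.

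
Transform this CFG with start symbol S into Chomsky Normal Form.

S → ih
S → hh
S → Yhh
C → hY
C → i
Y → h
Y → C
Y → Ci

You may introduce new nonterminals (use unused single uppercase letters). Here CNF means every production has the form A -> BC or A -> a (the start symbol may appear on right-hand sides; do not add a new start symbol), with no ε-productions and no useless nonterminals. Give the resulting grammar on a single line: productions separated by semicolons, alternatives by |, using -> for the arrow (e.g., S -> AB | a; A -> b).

No ε-productions.
After unit-elimination: S -> hh | ih | Yhh; C -> i | hY; Y -> h | i | Ci | hY.
TERM: introduce A -> h, B -> i and substitute in every rule of length ≥2.
BIN: S -> YAA becomes S -> YD, D -> AA.

S -> AA | BA | YD; A -> h; B -> i; C -> i | AY; D -> AA; Y -> h | i | AY | CB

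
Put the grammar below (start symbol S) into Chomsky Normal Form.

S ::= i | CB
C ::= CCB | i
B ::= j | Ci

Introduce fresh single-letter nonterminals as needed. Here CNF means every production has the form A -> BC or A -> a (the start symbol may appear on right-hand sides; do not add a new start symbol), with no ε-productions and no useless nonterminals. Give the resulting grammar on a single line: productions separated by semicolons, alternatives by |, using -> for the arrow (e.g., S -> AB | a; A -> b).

S -> i | CB; A -> i; B -> j | CA; C -> i | CD; D -> CB

No ε-productions.
No unit productions to eliminate.
TERM: introduce A -> i and substitute in every rule of length ≥2.
BIN: C -> CCB becomes C -> CD, D -> CB.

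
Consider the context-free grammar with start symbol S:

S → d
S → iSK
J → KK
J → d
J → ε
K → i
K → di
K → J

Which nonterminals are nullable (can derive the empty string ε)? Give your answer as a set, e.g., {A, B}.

{J, K}

Directly nullable (have an ε-rule): {J}.
K is nullable via K -> J (every symbol on the right is already known nullable).
Not nullable: S — each has a terminal in every rule's right-hand side or depends on a non-nullable symbol.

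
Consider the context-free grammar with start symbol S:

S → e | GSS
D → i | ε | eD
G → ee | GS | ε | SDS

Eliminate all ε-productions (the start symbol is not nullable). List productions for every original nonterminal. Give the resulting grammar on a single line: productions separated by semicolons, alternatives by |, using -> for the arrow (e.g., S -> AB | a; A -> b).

S -> e | SS | GSS; D -> e | i | eD; G -> S | GS | SS | ee | SDS

Nullable set: {D, G}.
S -> GSS: G nullable, giving GSS | SS.
Drop D -> ε.
D -> eD: D nullable, giving e | eD.
Drop G -> ε.
G -> GS: G nullable, giving GS | S.
G -> SDS: D nullable, giving SDS | SS.
Unchanged (no nullable symbols): S -> e; D -> i; G -> ee.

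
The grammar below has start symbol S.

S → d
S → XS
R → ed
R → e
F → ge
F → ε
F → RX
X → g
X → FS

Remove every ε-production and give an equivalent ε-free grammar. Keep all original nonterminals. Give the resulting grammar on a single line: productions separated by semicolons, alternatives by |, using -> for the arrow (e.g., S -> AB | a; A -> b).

Nullable set: {F}.
Drop F -> ε.
X -> FS: F nullable, giving FS | S.
Unchanged (no nullable symbols): S -> XS; S -> d; F -> RX; F -> ge; R -> e; R -> ed; X -> g.

S -> d | XS; F -> RX | ge; R -> e | ed; X -> S | g | FS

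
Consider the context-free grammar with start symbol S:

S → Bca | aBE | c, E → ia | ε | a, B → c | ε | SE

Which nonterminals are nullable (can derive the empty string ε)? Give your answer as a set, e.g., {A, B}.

Directly nullable (have an ε-rule): {B, E}.
Not nullable: S — each has a terminal in every rule's right-hand side or depends on a non-nullable symbol.

{B, E}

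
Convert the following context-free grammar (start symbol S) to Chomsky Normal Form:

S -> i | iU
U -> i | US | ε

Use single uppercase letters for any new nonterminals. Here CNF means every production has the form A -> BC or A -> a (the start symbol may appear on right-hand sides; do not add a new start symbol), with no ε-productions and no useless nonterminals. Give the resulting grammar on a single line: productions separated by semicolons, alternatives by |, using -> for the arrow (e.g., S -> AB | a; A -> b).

Nullable: {U}; after ε-elimination: S -> i | iU; U -> S | i | US.
After unit-elimination: S -> i | iU; U -> i | US | iU.
TERM: introduce A -> i and substitute in every rule of length ≥2.

S -> i | AU; A -> i; U -> i | AU | US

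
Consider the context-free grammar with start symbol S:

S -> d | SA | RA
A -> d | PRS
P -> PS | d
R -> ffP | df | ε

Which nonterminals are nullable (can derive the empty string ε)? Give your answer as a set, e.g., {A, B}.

{R}

Directly nullable (have an ε-rule): {R}.
Not nullable: A, P, S — each has a terminal in every rule's right-hand side or depends on a non-nullable symbol.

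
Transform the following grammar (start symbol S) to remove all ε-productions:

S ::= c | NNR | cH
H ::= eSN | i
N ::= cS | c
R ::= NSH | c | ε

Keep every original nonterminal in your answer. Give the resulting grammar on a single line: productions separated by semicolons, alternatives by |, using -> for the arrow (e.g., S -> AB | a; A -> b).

S -> c | NN | cH | NNR; H -> i | eSN; N -> c | cS; R -> c | NSH

Nullable set: {R}.
S -> NNR: R nullable, giving NN | NNR.
Drop R -> ε.
Unchanged (no nullable symbols): S -> c; S -> cH; H -> eSN; H -> i; N -> c; N -> cS; R -> NSH; R -> c.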